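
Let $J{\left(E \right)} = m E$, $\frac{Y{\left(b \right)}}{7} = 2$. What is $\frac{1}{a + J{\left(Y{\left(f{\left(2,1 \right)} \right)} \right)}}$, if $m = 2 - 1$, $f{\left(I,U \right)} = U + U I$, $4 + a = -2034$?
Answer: $- \frac{1}{2024} \approx -0.00049407$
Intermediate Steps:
$a = -2038$ ($a = -4 - 2034 = -2038$)
$f{\left(I,U \right)} = U + I U$
$Y{\left(b \right)} = 14$ ($Y{\left(b \right)} = 7 \cdot 2 = 14$)
$m = 1$ ($m = 2 - 1 = 1$)
$J{\left(E \right)} = E$ ($J{\left(E \right)} = 1 E = E$)
$\frac{1}{a + J{\left(Y{\left(f{\left(2,1 \right)} \right)} \right)}} = \frac{1}{-2038 + 14} = \frac{1}{-2024} = - \frac{1}{2024}$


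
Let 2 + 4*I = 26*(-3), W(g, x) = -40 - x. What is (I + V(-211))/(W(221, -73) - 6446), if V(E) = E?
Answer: 21/583 ≈ 0.036021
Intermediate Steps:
I = -20 (I = -½ + (26*(-3))/4 = -½ + (¼)*(-78) = -½ - 39/2 = -20)
(I + V(-211))/(W(221, -73) - 6446) = (-20 - 211)/((-40 - 1*(-73)) - 6446) = -231/((-40 + 73) - 6446) = -231/(33 - 6446) = -231/(-6413) = -231*(-1/6413) = 21/583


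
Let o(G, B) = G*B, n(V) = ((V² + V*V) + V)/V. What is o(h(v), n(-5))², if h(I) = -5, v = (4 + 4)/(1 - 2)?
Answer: 2025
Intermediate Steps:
n(V) = (V + 2*V²)/V (n(V) = ((V² + V²) + V)/V = (2*V² + V)/V = (V + 2*V²)/V)
v = -8 (v = 8/(-1) = 8*(-1) = -8)
o(G, B) = B*G
o(h(v), n(-5))² = ((1 + 2*(-5))*(-5))² = ((1 - 10)*(-5))² = (-9*(-5))² = 45² = 2025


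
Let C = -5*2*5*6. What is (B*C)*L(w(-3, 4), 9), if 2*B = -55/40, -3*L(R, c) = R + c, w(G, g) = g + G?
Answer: -1375/2 ≈ -687.50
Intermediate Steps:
w(G, g) = G + g
L(R, c) = -R/3 - c/3 (L(R, c) = -(R + c)/3 = -R/3 - c/3)
B = -11/16 (B = (-55/40)/2 = (-55*1/40)/2 = (½)*(-11/8) = -11/16 ≈ -0.68750)
C = -300 (C = -50*6 = -5*60 = -300)
(B*C)*L(w(-3, 4), 9) = (-11/16*(-300))*(-(-3 + 4)/3 - ⅓*9) = 825*(-⅓*1 - 3)/4 = 825*(-⅓ - 3)/4 = (825/4)*(-10/3) = -1375/2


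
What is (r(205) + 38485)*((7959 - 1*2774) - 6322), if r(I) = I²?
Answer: -91539870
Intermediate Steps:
(r(205) + 38485)*((7959 - 1*2774) - 6322) = (205² + 38485)*((7959 - 1*2774) - 6322) = (42025 + 38485)*((7959 - 2774) - 6322) = 80510*(5185 - 6322) = 80510*(-1137) = -91539870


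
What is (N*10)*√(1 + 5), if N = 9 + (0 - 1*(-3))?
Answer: 120*√6 ≈ 293.94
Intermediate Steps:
N = 12 (N = 9 + (0 + 3) = 9 + 3 = 12)
(N*10)*√(1 + 5) = (12*10)*√(1 + 5) = 120*√6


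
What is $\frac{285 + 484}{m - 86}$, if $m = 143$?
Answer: $\frac{769}{57} \approx 13.491$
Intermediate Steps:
$\frac{285 + 484}{m - 86} = \frac{285 + 484}{143 - 86} = \frac{769}{57}$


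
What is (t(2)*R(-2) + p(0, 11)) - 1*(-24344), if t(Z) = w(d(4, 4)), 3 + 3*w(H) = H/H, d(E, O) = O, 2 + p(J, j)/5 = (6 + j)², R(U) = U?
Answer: 77341/3 ≈ 25780.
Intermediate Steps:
p(J, j) = -10 + 5*(6 + j)²
w(H) = -⅔ (w(H) = -1 + (H/H)/3 = -1 + (⅓)*1 = -1 + ⅓ = -⅔)
t(Z) = -⅔
(t(2)*R(-2) + p(0, 11)) - 1*(-24344) = (-⅔*(-2) + (-10 + 5*(6 + 11)²)) - 1*(-24344) = (4/3 + (-10 + 5*17²)) + 24344 = (4/3 + (-10 + 5*289)) + 24344 = (4/3 + (-10 + 1445)) + 24344 = (4/3 + 1435) + 24344 = 4309/3 + 24344 = 77341/3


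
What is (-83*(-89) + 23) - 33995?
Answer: -26585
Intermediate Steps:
(-83*(-89) + 23) - 33995 = (7387 + 23) - 33995 = 7410 - 33995 = -26585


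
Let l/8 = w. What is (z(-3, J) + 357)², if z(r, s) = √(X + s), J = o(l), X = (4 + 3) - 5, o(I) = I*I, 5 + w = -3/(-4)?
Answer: (357 + √1158)² ≈ 1.5290e+5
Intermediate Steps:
w = -17/4 (w = -5 - 3/(-4) = -5 - 3*(-¼) = -5 + ¾ = -17/4 ≈ -4.2500)
l = -34 (l = 8*(-17/4) = -34)
o(I) = I²
X = 2 (X = 7 - 5 = 2)
J = 1156 (J = (-34)² = 1156)
z(r, s) = √(2 + s)
(z(-3, J) + 357)² = (√(2 + 1156) + 357)² = (√1158 + 357)² = (357 + √1158)²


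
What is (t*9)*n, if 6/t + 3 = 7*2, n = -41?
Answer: -2214/11 ≈ -201.27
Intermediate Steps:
t = 6/11 (t = 6/(-3 + 7*2) = 6/(-3 + 14) = 6/11 ≈ 0.54545)
(t*9)*n = ((6/11)*9)*(-41) = (54/11)*(-41) = -2214/11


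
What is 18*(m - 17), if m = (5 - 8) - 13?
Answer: -594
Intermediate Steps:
m = -16 (m = -3 - 13 = -16)
18*(m - 17) = 18*(-16 - 17) = 18*(-33) = -594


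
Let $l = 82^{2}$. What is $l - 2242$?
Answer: $4482$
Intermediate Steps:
$l = 6724$
$l - 2242 = 6724 - 2242 = 4482$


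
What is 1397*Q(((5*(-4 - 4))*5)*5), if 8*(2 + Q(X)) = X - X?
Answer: -2794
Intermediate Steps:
Q(X) = -2 (Q(X) = -2 + (X - X)/8 = -2 + (1/8)*0 = -2 + 0 = -2)
1397*Q(((5*(-4 - 4))*5)*5) = 1397*(-2) = -2794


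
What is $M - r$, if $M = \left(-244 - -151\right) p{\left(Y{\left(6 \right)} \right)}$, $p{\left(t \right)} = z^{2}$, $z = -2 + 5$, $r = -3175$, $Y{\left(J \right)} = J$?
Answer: $2338$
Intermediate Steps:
$z = 3$
$p{\left(t \right)} = 9$ ($p{\left(t \right)} = 3^{2} = 9$)
$M = -837$ ($M = \left(-244 - -151\right) 9 = \left(-244 + 151\right) 9 = \left(-93\right) 9 = -837$)
$M - r = -837 - -3175 = -837 + 3175 = 2338$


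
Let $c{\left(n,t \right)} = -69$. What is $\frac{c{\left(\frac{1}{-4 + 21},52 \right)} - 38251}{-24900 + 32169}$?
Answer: $- \frac{38320}{7269} \approx -5.2717$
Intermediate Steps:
$\frac{c{\left(\frac{1}{-4 + 21},52 \right)} - 38251}{-24900 + 32169} = \frac{-69 - 38251}{-24900 + 32169} = - \frac{38320}{7269}$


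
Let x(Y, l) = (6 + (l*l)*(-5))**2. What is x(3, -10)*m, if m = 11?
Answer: 2684396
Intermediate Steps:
x(Y, l) = (6 - 5*l**2)**2 (x(Y, l) = (6 + l**2*(-5))**2 = (6 - 5*l**2)**2)
x(3, -10)*m = (-6 + 5*(-10)**2)**2*11 = (-6 + 5*100)**2*11 = (-6 + 500)**2*11 = 494**2*11 = 244036*11 = 2684396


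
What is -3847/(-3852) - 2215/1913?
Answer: -1172869/7368876 ≈ -0.15917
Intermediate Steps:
-3847/(-3852) - 2215/1913 = -3847*(-1/3852) - 2215*1/1913 = 3847/3852 - 2215/1913 = -1172869/7368876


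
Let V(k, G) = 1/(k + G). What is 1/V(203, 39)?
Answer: 242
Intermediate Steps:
V(k, G) = 1/(G + k)
1/V(203, 39) = 1/(1/(39 + 203)) = 1/(1/242) = 242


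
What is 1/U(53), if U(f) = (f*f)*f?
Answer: 1/148877 ≈ 6.7170e-6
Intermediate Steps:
U(f) = f**3 (U(f) = f**2*f = f**3)
1/U(53) = 1/(53**3) = 1/148877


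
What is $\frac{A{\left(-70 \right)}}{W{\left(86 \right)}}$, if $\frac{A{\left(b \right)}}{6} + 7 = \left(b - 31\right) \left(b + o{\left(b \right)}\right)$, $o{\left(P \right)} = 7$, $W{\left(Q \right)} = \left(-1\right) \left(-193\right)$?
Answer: $\frac{38136}{193} \approx 197.6$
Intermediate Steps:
$W{\left(Q \right)} = 193$
$A{\left(b \right)} = -42 + 6 \left(-31 + b\right) \left(7 + b\right)$ ($A{\left(b \right)} = -42 + 6 \left(b - 31\right) \left(b + 7\right) = -42 + 6 \left(-31 + b\right) \left(7 + b\right)$)
$\frac{A{\left(-70 \right)}}{W{\left(86 \right)}} = \frac{-1344 - -10080 + 6 \left(-70\right)^{2}}{193} = \left(-1344 + 10080 + 6 \cdot 4900\right) \frac{1}{193} = \left(-1344 + 10080 + 29400\right) \frac{1}{193} = 38136 \cdot \frac{1}{193} = \frac{38136}{193}$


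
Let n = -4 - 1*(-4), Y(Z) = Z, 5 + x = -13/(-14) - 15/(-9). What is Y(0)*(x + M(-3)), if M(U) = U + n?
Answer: 0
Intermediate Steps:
x = -101/42 (x = -5 + (-13/(-14) - 15/(-9)) = -5 + (-13*(-1/14) - 15*(-⅑)) = -5 + (13/14 + 5/3) = -5 + 109/42 = -101/42 ≈ -2.4048)
n = 0 (n = -4 + 4 = 0)
M(U) = U (M(U) = U + 0 = U)
Y(0)*(x + M(-3)) = 0*(-101/42 - 3) = 0*(-227/42) = 0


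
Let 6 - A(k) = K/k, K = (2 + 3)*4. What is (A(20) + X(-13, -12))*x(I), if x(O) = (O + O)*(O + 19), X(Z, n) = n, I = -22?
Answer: -924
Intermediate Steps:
K = 20 (K = 5*4 = 20)
x(O) = 2*O*(19 + O) (x(O) = (2*O)*(19 + O) = 2*O*(19 + O))
A(k) = 6 - 20/k
(A(20) + X(-13, -12))*x(I) = ((6 - 20/20) - 12)*(2*(-22)*(19 - 22)) = ((6 - 20*1/20) - 12)*(2*(-22)*(-3)) = ((6 - 1) - 12)*132 = (5 - 12)*132 = -7*132 = -924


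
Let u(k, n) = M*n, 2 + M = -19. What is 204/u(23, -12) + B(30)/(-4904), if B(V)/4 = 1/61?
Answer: 1271341/1570506 ≈ 0.80951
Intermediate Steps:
B(V) = 4/61
M = -21 (M = -2 - 19 = -21)
u(k, n) = -21*n
204/u(23, -12) + B(30)/(-4904) = 204/((-21*(-12))) + (4/61)/(-4904) = 204/252 + (4/61)*(-1/4904) = 204*(1/252) - 1/74786 = 17/21 - 1/74786 = 1271341/1570506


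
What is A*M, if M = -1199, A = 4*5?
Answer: -23980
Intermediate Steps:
A = 20
A*M = 20*(-1199) = -23980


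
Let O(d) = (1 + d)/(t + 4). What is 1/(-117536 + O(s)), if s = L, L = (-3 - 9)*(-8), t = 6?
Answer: -10/1175263 ≈ -8.5087e-6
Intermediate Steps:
L = 96 (L = -12*(-8) = 96)
s = 96
O(d) = ⅒ + d/10 (O(d) = (1 + d)/(6 + 4) = (1 + d)/10 = (1 + d)*(⅒) = ⅒ + d/10)
1/(-117536 + O(s)) = 1/(-117536 + (⅒ + (⅒)*96)) = 1/(-117536 + (⅒ + 48/5)) = 1/(-117536 + 97/10) = 1/(-1175263/10) = -10/1175263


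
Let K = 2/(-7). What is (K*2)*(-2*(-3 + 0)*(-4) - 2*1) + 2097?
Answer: 14783/7 ≈ 2111.9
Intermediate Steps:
K = -2/7 (K = 2*(-⅐) = -2/7 ≈ -0.28571)
(K*2)*(-2*(-3 + 0)*(-4) - 2*1) + 2097 = (-2/7*2)*(-2*(-3 + 0)*(-4) - 2*1) + 2097 = -4*(-2*(-3)*(-4) - 2)/7 + 2097 = -4*(6*(-4) - 2)/7 + 2097 = -4*(-24 - 2)/7 + 2097 = -4/7*(-26) + 2097 = 104/7 + 2097 = 14783/7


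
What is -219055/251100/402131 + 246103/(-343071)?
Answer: -552229971882449/769813922399580 ≈ -0.71735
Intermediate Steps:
-219055/251100/402131 + 246103/(-343071) = -219055*1/251100*(1/402131) + 246103*(-1/343071) = -43811/50220*1/402131 - 246103/343071 = -43811/20195018820 - 246103/343071 = -552229971882449/769813922399580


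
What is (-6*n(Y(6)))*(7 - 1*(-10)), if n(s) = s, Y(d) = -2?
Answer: 204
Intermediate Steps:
(-6*n(Y(6)))*(7 - 1*(-10)) = (-6*(-2))*(7 - 1*(-10)) = 12*(7 + 10) = 12*17 = 204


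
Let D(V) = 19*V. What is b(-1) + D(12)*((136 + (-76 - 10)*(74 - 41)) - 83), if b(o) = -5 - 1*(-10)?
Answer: -634975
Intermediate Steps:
b(o) = 5 (b(o) = -5 + 10 = 5)
b(-1) + D(12)*((136 + (-76 - 10)*(74 - 41)) - 83) = 5 + (19*12)*((136 + (-76 - 10)*(74 - 41)) - 83) = 5 + 228*((136 - 86*33) - 83) = 5 + 228*((136 - 2838) - 83) = 5 + 228*(-2702 - 83) = 5 + 228*(-2785) = 5 - 634980 = -634975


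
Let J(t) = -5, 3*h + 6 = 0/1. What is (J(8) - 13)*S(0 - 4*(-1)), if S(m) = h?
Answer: 36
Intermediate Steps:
h = -2 (h = -2 + (0/1)/3 = -2 + (0*1)/3 = -2 + (1/3)*0 = -2 + 0 = -2)
S(m) = -2
(J(8) - 13)*S(0 - 4*(-1)) = (-5 - 13)*(-2) = -18*(-2) = 36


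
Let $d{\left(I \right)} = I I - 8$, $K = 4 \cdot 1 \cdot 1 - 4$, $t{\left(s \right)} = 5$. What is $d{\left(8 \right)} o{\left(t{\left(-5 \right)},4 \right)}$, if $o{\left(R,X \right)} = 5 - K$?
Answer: $280$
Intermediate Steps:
$K = 0$ ($K = 4 \cdot 1 - 4 = 4 - 4 = 0$)
$o{\left(R,X \right)} = 5$ ($o{\left(R,X \right)} = 5 - 0 = 5 + 0 = 5$)
$d{\left(I \right)} = -8 + I^{2}$ ($d{\left(I \right)} = I^{2} - 8 = -8 + I^{2}$)
$d{\left(8 \right)} o{\left(t{\left(-5 \right)},4 \right)} = \left(-8 + 8^{2}\right) 5 = \left(-8 + 64\right) 5 = 56 \cdot 5 = 280$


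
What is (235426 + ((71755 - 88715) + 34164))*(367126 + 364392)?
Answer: 184803392340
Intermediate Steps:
(235426 + ((71755 - 88715) + 34164))*(367126 + 364392) = (235426 + (-16960 + 34164))*731518 = (235426 + 17204)*731518 = 252630*731518 = 184803392340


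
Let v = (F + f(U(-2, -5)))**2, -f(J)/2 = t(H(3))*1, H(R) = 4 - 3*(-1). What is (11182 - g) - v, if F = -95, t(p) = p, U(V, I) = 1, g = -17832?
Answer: 17133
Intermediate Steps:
H(R) = 7 (H(R) = 4 + 3 = 7)
f(J) = -14
v = 11881 (v = (-95 - 14)**2 = (-109)**2 = 11881)
(11182 - g) - v = (11182 - 1*(-17832)) - 1*11881 = (11182 + 17832) - 11881 = 29014 - 11881 = 17133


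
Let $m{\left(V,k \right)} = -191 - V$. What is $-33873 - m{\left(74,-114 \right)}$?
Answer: $-33608$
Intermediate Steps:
$-33873 - m{\left(74,-114 \right)} = -33873 - \left(-191 - 74\right) = -33873 - -265 = -33873 + 265 = -33608$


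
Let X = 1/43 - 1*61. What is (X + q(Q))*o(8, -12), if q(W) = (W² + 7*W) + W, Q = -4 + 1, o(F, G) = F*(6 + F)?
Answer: -365904/43 ≈ -8509.4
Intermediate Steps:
Q = -3
q(W) = W² + 8*W
X = -2622/43 (X = 1/43 - 61 = -2622/43 ≈ -60.977)
(X + q(Q))*o(8, -12) = (-2622/43 - 3*(8 - 3))*(8*(6 + 8)) = (-2622/43 - 3*5)*(8*14) = (-2622/43 - 15)*112 = -3267/43*112 = -365904/43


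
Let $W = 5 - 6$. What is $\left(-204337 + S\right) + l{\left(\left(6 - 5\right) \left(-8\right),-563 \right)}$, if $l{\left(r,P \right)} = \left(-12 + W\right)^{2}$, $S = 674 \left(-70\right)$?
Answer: $-251348$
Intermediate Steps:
$W = -1$ ($W = 5 - 6 = -1$)
$S = -47180$
$l{\left(r,P \right)} = 169$ ($l{\left(r,P \right)} = \left(-12 - 1\right)^{2} = \left(-13\right)^{2} = 169$)
$\left(-204337 + S\right) + l{\left(\left(6 - 5\right) \left(-8\right),-563 \right)} = \left(-204337 - 47180\right) + 169 = -251517 + 169 = -251348$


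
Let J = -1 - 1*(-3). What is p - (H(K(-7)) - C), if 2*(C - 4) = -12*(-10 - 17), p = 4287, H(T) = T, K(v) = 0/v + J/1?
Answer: 4451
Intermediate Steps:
J = 2 (J = -1 + 3 = 2)
K(v) = 2 (K(v) = 0/v + 2/1 = 0 + 2*1 = 0 + 2 = 2)
C = 166 (C = 4 + (-12*(-10 - 17))/2 = 4 + (-12*(-27))/2 = 4 + (½)*324 = 4 + 162 = 166)
p - (H(K(-7)) - C) = 4287 - (2 - 1*166) = 4287 - (2 - 166) = 4287 - 1*(-164) = 4287 + 164 = 4451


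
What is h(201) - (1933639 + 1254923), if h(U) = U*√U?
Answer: -3188562 + 201*√201 ≈ -3.1857e+6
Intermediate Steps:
h(U) = U^(3/2)
h(201) - (1933639 + 1254923) = 201^(3/2) - (1933639 + 1254923) = 201*√201 - 1*3188562 = 201*√201 - 3188562 = -3188562 + 201*√201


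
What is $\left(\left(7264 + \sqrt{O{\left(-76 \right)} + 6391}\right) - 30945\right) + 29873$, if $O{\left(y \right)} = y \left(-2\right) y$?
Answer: $6192 + i \sqrt{5161} \approx 6192.0 + 71.84 i$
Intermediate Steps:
$O{\left(y \right)} = - 2 y^{2}$ ($O{\left(y \right)} = - 2 y y = - 2 y^{2}$)
$\left(\left(7264 + \sqrt{O{\left(-76 \right)} + 6391}\right) - 30945\right) + 29873 = \left(\left(7264 + \sqrt{- 2 \left(-76\right)^{2} + 6391}\right) - 30945\right) + 29873 = \left(\left(7264 + \sqrt{\left(-2\right) 5776 + 6391}\right) - 30945\right) + 29873 = \left(\left(7264 + \sqrt{-11552 + 6391}\right) - 30945\right) + 29873 = \left(\left(7264 + \sqrt{-5161}\right) - 30945\right) + 29873 = \left(\left(7264 + i \sqrt{5161}\right) - 30945\right) + 29873 = \left(-23681 + i \sqrt{5161}\right) + 29873 = 6192 + i \sqrt{5161}$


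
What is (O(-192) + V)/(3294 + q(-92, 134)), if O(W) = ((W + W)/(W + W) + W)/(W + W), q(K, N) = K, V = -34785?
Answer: -13357249/1229568 ≈ -10.863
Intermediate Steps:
O(W) = (1 + W)/(2*W) (O(W) = ((2*W)/((2*W)) + W)/((2*W)) = ((2*W)*(1/(2*W)) + W)*(1/(2*W)) = (1 + W)*(1/(2*W)) = (1 + W)/(2*W))
(O(-192) + V)/(3294 + q(-92, 134)) = ((½)*(1 - 192)/(-192) - 34785)/(3294 - 92) = ((½)*(-1/192)*(-191) - 34785)/3202 = (191/384 - 34785)*(1/3202) = -13357249/384*1/3202 = -13357249/1229568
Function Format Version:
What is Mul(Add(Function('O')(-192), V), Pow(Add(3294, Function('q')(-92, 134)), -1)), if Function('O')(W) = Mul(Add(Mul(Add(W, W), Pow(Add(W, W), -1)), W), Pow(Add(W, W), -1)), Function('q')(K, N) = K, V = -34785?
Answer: Rational(-13357249, 1229568) ≈ -10.863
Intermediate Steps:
Function('O')(W) = Mul(Rational(1, 2), Pow(W, -1), Add(1, W)) (Function('O')(W) = Mul(Add(Mul(Mul(2, W), Pow(Mul(2, W), -1)), W), Pow(Mul(2, W), -1)) = Mul(Add(Mul(Mul(2, W), Mul(Rational(1, 2), Pow(W, -1))), W), Mul(Rational(1, 2), Pow(W, -1))) = Mul(Add(1, W), Mul(Rational(1, 2), Pow(W, -1))) = Mul(Rational(1, 2), Pow(W, -1), Add(1, W)))
Mul(Add(Function('O')(-192), V), Pow(Add(3294, Function('q')(-92, 134)), -1)) = Mul(Add(Mul(Rational(1, 2), Pow(-192, -1), Add(1, -192)), -34785), Pow(Add(3294, -92), -1)) = Mul(Add(Mul(Rational(1, 2), Rational(-1, 192), -191), -34785), Pow(3202, -1)) = Mul(Add(Rational(191, 384), -34785), Rational(1, 3202)) = Mul(Rational(-13357249, 384), Rational(1, 3202)) = Rational(-13357249, 1229568)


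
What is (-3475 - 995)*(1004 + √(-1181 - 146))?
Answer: -4487880 - 4470*I*√1327 ≈ -4.4879e+6 - 1.6283e+5*I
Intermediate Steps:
(-3475 - 995)*(1004 + √(-1181 - 146)) = -4470*(1004 + √(-1327)) = -4470*(1004 + I*√1327) = -4487880 - 4470*I*√1327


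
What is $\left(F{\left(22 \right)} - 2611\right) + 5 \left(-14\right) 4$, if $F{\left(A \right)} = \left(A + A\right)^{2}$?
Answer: $-955$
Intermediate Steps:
$F{\left(A \right)} = 4 A^{2}$ ($F{\left(A \right)} = \left(2 A\right)^{2} = 4 A^{2}$)
$\left(F{\left(22 \right)} - 2611\right) + 5 \left(-14\right) 4 = \left(4 \cdot 22^{2} - 2611\right) + 5 \left(-14\right) 4 = \left(4 \cdot 484 - 2611\right) - 280 = \left(1936 - 2611\right) - 280 = -675 - 280 = -955$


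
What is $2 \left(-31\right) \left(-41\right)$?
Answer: $2542$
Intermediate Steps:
$2 \left(-31\right) \left(-41\right) = \left(-62\right) \left(-41\right) = 2542$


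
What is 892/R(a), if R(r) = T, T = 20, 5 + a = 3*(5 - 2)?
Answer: 223/5 ≈ 44.600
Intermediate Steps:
a = 4 (a = -5 + 3*(5 - 2) = -5 + 3*3 = -5 + 9 = 4)
R(r) = 20
892/R(a) = 892/20 = 892*(1/20) = 223/5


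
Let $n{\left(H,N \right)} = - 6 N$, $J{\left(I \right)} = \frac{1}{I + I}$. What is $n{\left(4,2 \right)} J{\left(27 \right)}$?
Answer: $- \frac{2}{9} \approx -0.22222$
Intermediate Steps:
$J{\left(I \right)} = \frac{1}{2 I}$
$n{\left(4,2 \right)} J{\left(27 \right)} = \left(-6\right) 2 \frac{1}{2 \cdot 27} = - 12 \cdot \frac{1}{2} \cdot \frac{1}{27} = \left(-12\right) \frac{1}{54} = - \frac{2}{9}$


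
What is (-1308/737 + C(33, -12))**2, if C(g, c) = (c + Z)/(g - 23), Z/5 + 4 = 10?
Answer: 8649/13579225 ≈ 0.00063693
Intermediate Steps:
Z = 30 (Z = -20 + 5*10 = -20 + 50 = 30)
C(g, c) = (30 + c)/(-23 + g) (C(g, c) = (c + 30)/(g - 23) = (30 + c)/(-23 + g))
(-1308/737 + C(33, -12))**2 = (-1308/737 + (30 - 12)/(-23 + 33))**2 = (-1308*1/737 + 18/10)**2 = (-1308/737 + (1/10)*18)**2 = (-1308/737 + 9/5)**2 = (93/3685)**2 = 8649/13579225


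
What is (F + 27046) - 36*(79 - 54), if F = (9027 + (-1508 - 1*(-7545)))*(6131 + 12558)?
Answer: 281557242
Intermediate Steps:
F = 281531096 (F = (9027 + (-1508 + 7545))*18689 = (9027 + 6037)*18689 = 15064*18689 = 281531096)
(F + 27046) - 36*(79 - 54) = (281531096 + 27046) - 36*(79 - 54) = 281558142 - 36*25 = 281558142 - 900 = 281557242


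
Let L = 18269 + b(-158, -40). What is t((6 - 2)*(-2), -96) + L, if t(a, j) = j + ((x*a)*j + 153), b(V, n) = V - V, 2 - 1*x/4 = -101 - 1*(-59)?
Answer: 153494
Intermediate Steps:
x = 176 (x = 8 - 4*(-101 - 1*(-59)) = 8 - 4*(-101 + 59) = 8 - 4*(-42) = 8 + 168 = 176)
b(V, n) = 0
L = 18269 (L = 18269 + 0 = 18269)
t(a, j) = 153 + j + 176*a*j (t(a, j) = j + ((176*a)*j + 153) = j + (176*a*j + 153) = j + (153 + 176*a*j) = 153 + j + 176*a*j)
t((6 - 2)*(-2), -96) + L = (153 - 96 + 176*((6 - 2)*(-2))*(-96)) + 18269 = (153 - 96 + 176*(4*(-2))*(-96)) + 18269 = (153 - 96 + 176*(-8)*(-96)) + 18269 = (153 - 96 + 135168) + 18269 = 135225 + 18269 = 153494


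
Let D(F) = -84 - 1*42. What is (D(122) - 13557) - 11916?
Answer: -25599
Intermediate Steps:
D(F) = -126 (D(F) = -84 - 42 = -126)
(D(122) - 13557) - 11916 = (-126 - 13557) - 11916 = -13683 - 11916 = -25599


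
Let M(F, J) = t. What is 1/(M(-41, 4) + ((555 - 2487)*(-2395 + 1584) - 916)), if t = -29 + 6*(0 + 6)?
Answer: 1/1565943 ≈ 6.3859e-7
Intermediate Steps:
t = 7 (t = -29 + 6*6 = -29 + 36 = 7)
M(F, J) = 7
1/(M(-41, 4) + ((555 - 2487)*(-2395 + 1584) - 916)) = 1/(7 + ((555 - 2487)*(-2395 + 1584) - 916)) = 1/(7 + (-1932*(-811) - 916)) = 1/(7 + (1566852 - 916)) = 1/(7 + 1565936) = 1/1565943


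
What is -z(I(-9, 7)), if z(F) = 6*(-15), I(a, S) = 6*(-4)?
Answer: 90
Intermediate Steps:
I(a, S) = -24
z(F) = -90
-z(I(-9, 7)) = -1*(-90) = 90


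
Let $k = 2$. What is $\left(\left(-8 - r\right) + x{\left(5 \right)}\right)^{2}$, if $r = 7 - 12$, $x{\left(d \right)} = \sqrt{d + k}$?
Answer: $\left(3 - \sqrt{7}\right)^{2} \approx 0.12549$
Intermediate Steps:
$x{\left(d \right)} = \sqrt{2 + d}$ ($x{\left(d \right)} = \sqrt{d + 2} = \sqrt{2 + d}$)
$r = -5$ ($r = 7 - 12 = -5$)
$\left(\left(-8 - r\right) + x{\left(5 \right)}\right)^{2} = \left(\left(-8 - -5\right) + \sqrt{2 + 5}\right)^{2} = \left(\left(-8 + 5\right) + \sqrt{7}\right)^{2} = \left(-3 + \sqrt{7}\right)^{2}$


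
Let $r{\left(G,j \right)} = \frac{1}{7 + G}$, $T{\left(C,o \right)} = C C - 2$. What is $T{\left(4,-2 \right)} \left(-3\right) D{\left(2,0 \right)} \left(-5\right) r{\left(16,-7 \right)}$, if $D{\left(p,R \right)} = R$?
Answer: $0$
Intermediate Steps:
$T{\left(C,o \right)} = -2 + C^{2}$ ($T{\left(C,o \right)} = C^{2} - 2 = -2 + C^{2}$)
$T{\left(4,-2 \right)} \left(-3\right) D{\left(2,0 \right)} \left(-5\right) r{\left(16,-7 \right)} = \frac{\left(-2 + 4^{2}\right) \left(-3\right) 0 \left(-5\right)}{7 + 16} = \frac{\left(-2 + 16\right) \left(-3\right) 0 \left(-5\right)}{23} = 14 \left(-3\right) 0 \left(-5\right) \frac{1}{23} = \left(-42\right) 0 \left(-5\right) \frac{1}{23} = 0 \left(-5\right) \frac{1}{23} = 0 \cdot \frac{1}{23} = 0$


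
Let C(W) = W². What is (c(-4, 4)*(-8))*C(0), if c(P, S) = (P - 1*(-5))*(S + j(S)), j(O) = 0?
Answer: 0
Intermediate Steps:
c(P, S) = S*(5 + P) (c(P, S) = (P - 1*(-5))*(S + 0) = (P + 5)*S = (5 + P)*S = S*(5 + P))
(c(-4, 4)*(-8))*C(0) = ((4*(5 - 4))*(-8))*0² = ((4*1)*(-8))*0 = (4*(-8))*0 = -32*0 = 0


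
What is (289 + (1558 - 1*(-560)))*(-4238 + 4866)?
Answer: 1511596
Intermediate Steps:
(289 + (1558 - 1*(-560)))*(-4238 + 4866) = (289 + (1558 + 560))*628 = (289 + 2118)*628 = 2407*628 = 1511596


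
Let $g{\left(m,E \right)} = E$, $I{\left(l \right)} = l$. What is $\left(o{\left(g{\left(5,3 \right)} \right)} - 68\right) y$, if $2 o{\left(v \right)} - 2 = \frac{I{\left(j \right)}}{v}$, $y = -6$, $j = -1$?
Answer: $403$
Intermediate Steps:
$o{\left(v \right)} = 1 - \frac{1}{2 v}$ ($o{\left(v \right)} = 1 + \frac{\left(-1\right) \frac{1}{v}}{2} = 1 - \frac{1}{2 v}$)
$\left(o{\left(g{\left(5,3 \right)} \right)} - 68\right) y = \left(\frac{- \frac{1}{2} + 3}{3} - 68\right) \left(-6\right) = \left(\frac{1}{3} \cdot \frac{5}{2} - 68\right) \left(-6\right) = \left(\frac{5}{6} - 68\right) \left(-6\right) = \left(- \frac{403}{6}\right) \left(-6\right) = 403$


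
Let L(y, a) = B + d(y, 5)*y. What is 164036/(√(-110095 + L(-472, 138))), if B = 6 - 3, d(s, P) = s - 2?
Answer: 82018*√28409/28409 ≈ 486.61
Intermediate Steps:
d(s, P) = -2 + s
B = 3
L(y, a) = 3 + y*(-2 + y) (L(y, a) = 3 + (-2 + y)*y = 3 + y*(-2 + y))
164036/(√(-110095 + L(-472, 138))) = 164036/(√(-110095 + (3 - 472*(-2 - 472)))) = 164036/(√(-110095 + (3 - 472*(-474)))) = 164036/(√(-110095 + (3 + 223728))) = 164036/(√(-110095 + 223731)) = 164036/(√113636) = 164036/((2*√28409)) = 164036*(√28409/56818) = 82018*√28409/28409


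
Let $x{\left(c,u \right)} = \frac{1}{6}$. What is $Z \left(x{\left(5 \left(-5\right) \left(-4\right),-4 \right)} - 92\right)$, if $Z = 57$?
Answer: $- \frac{10469}{2} \approx -5234.5$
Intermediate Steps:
$x{\left(c,u \right)} = \frac{1}{6}$
$Z \left(x{\left(5 \left(-5\right) \left(-4\right),-4 \right)} - 92\right) = 57 \left(\frac{1}{6} - 92\right) = 57 \left(- \frac{551}{6}\right) = - \frac{10469}{2}$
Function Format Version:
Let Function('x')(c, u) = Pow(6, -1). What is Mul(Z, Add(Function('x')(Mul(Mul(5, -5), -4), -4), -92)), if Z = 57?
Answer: Rational(-10469, 2) ≈ -5234.5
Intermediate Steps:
Function('x')(c, u) = Rational(1, 6)
Mul(Z, Add(Function('x')(Mul(Mul(5, -5), -4), -4), -92)) = Mul(57, Add(Rational(1, 6), -92)) = Mul(57, Rational(-551, 6)) = Rational(-10469, 2)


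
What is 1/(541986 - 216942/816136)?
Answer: 408068/221167034577 ≈ 1.8451e-6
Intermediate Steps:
1/(541986 - 216942/816136) = 1/(541986 - 216942*1/816136) = 1/(541986 - 108471/408068) = 1/(221167034577/408068) = 408068/221167034577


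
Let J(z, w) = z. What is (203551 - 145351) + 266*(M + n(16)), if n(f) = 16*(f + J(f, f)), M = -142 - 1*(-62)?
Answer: 173112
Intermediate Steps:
M = -80 (M = -142 + 62 = -80)
n(f) = 32*f (n(f) = 16*(f + f) = 16*(2*f) = 32*f)
(203551 - 145351) + 266*(M + n(16)) = (203551 - 145351) + 266*(-80 + 32*16) = 58200 + 266*(-80 + 512) = 58200 + 266*432 = 58200 + 114912 = 173112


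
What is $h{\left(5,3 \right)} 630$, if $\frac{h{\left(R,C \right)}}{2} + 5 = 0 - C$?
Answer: $-10080$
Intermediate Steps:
$h{\left(R,C \right)} = -10 - 2 C$ ($h{\left(R,C \right)} = -10 + 2 \left(0 - C\right) = -10 + 2 \left(- C\right) = -10 - 2 C$)
$h{\left(5,3 \right)} 630 = \left(-10 - 6\right) 630 = \left(-16\right) 630 = -10080$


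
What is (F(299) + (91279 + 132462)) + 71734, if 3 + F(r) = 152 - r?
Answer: 295325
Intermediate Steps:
F(r) = 149 - r (F(r) = -3 + (152 - r) = 149 - r)
(F(299) + (91279 + 132462)) + 71734 = ((149 - 1*299) + (91279 + 132462)) + 71734 = ((149 - 299) + 223741) + 71734 = (-150 + 223741) + 71734 = 223591 + 71734 = 295325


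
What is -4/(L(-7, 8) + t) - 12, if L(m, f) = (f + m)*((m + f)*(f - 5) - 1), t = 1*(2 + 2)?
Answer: -38/3 ≈ -12.667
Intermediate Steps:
t = 4 (t = 1*4 = 4)
L(m, f) = (-1 + (-5 + f)*(f + m))*(f + m) (L(m, f) = (f + m)*((f + m)*(-5 + f) - 1) = (f + m)*((-5 + f)*(f + m) - 1) = (f + m)*(-1 + (-5 + f)*(f + m)) = (-1 + (-5 + f)*(f + m))*(f + m))
-4/(L(-7, 8) + t) - 12 = -4/((8³ - 1*8 - 1*(-7) - 5*8² - 5*(-7)² + 8*(-7)² - 10*8*(-7) + 2*(-7)*8²) + 4) - 12 = -4/((512 - 8 + 7 - 5*64 - 5*49 + 8*49 + 560 + 2*(-7)*64) + 4) - 12 = -4/((512 - 8 + 7 - 320 - 245 + 392 + 560 - 896) + 4) - 12 = -4/(2 + 4) - 12 = -4/6 - 12 = (⅙)*(-4) - 12 = -⅔ - 12 = -38/3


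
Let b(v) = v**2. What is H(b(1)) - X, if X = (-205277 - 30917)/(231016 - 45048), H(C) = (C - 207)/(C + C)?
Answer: -9459255/92984 ≈ -101.73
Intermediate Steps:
H(C) = (-207 + C)/(2*C) (H(C) = (-207 + C)/((2*C)) = (-207 + C)*(1/(2*C)) = (-207 + C)/(2*C))
X = -118097/92984 (X = -236194/185968 = -236194*1/185968 = -118097/92984 ≈ -1.2701)
H(b(1)) - X = (-207 + 1**2)/(2*(1**2)) - 1*(-118097/92984) = (1/2)*(-207 + 1)/1 + 118097/92984 = (1/2)*1*(-206) + 118097/92984 = -103 + 118097/92984 = -9459255/92984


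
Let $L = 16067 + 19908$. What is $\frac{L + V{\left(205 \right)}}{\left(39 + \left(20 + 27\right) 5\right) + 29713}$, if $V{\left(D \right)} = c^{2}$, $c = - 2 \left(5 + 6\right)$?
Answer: $\frac{36459}{29987} \approx 1.2158$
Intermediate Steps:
$c = -22$ ($c = \left(-2\right) 11 = -22$)
$V{\left(D \right)} = 484$ ($V{\left(D \right)} = \left(-22\right)^{2} = 484$)
$L = 35975$
$\frac{L + V{\left(205 \right)}}{\left(39 + \left(20 + 27\right) 5\right) + 29713} = \frac{35975 + 484}{\left(39 + \left(20 + 27\right) 5\right) + 29713} = \frac{36459}{\left(39 + 47 \cdot 5\right) + 29713} = \frac{36459}{\left(39 + 235\right) + 29713} = \frac{36459}{274 + 29713} = \frac{36459}{29987}$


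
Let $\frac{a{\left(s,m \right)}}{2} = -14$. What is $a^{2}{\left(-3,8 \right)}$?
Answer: $784$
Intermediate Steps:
$a{\left(s,m \right)} = -28$ ($a{\left(s,m \right)} = 2 \left(-14\right) = -28$)
$a^{2}{\left(-3,8 \right)} = \left(-28\right)^{2} = 784$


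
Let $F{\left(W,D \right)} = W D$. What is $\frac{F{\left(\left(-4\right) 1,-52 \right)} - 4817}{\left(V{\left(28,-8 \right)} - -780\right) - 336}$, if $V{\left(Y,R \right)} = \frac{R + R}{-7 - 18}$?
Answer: $- \frac{115225}{11116} \approx -10.366$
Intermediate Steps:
$V{\left(Y,R \right)} = - \frac{2 R}{25}$ ($V{\left(Y,R \right)} = \frac{2 R}{-25} = 2 R \left(- \frac{1}{25}\right) = - \frac{2 R}{25}$)
$F{\left(W,D \right)} = D W$
$\frac{F{\left(\left(-4\right) 1,-52 \right)} - 4817}{\left(V{\left(28,-8 \right)} - -780\right) - 336} = \frac{- 52 \left(\left(-4\right) 1\right) - 4817}{\left(\left(- \frac{2}{25}\right) \left(-8\right) - -780\right) - 336} = \frac{\left(-52\right) \left(-4\right) - 4817}{\left(\frac{16}{25} + 780\right) - 336} = \frac{208 - 4817}{\frac{19516}{25} - 336} = - \frac{4609}{\frac{11116}{25}} = \left(-4609\right) \frac{25}{11116} = - \frac{115225}{11116}$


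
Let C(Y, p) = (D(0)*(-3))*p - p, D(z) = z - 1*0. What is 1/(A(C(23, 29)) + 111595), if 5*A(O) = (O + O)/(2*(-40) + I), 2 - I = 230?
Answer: 770/85928179 ≈ 8.9610e-6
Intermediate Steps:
D(z) = z (D(z) = z + 0 = z)
I = -228 (I = 2 - 1*230 = 2 - 230 = -228)
C(Y, p) = -p (C(Y, p) = (0*(-3))*p - p = 0*p - p = 0 - p = -p)
A(O) = -O/770 (A(O) = ((O + O)/(2*(-40) - 228))/5 = ((2*O)/(-80 - 228))/5 = ((2*O)/(-308))/5 = ((2*O)*(-1/308))/5 = (-O/154)/5 = -O/770)
1/(A(C(23, 29)) + 111595) = 1/(-(-1)*29/770 + 111595) = 1/(-1/770*(-29) + 111595) = 1/(29/770 + 111595) = 1/(85928179/770) = 770/85928179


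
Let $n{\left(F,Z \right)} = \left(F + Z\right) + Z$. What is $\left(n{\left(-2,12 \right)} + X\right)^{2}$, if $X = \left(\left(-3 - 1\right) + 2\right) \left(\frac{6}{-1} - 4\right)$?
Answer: $1764$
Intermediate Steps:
$n{\left(F,Z \right)} = F + 2 Z$
$X = 20$ ($X = \left(-4 + 2\right) \left(6 \left(-1\right) - 4\right) = - 2 \left(-6 - 4\right) = \left(-2\right) \left(-10\right) = 20$)
$\left(n{\left(-2,12 \right)} + X\right)^{2} = \left(\left(-2 + 2 \cdot 12\right) + 20\right)^{2} = \left(\left(-2 + 24\right) + 20\right)^{2} = \left(22 + 20\right)^{2} = 42^{2} = 1764$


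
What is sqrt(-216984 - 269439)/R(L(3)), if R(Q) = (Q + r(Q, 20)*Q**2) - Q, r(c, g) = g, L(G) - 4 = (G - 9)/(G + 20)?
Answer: 11109*I*sqrt(1103)/147920 ≈ 2.4942*I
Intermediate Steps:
L(G) = 4 + (-9 + G)/(20 + G) (L(G) = 4 + (G - 9)/(G + 20) = 4 + (-9 + G)/(20 + G))
R(Q) = 20*Q**2 (R(Q) = (Q + 20*Q**2) - Q = 20*Q**2)
sqrt(-216984 - 269439)/R(L(3)) = sqrt(-216984 - 269439)/((20*((71 + 5*3)/(20 + 3))**2)) = sqrt(-486423)/((20*((71 + 15)/23)**2)) = (21*I*sqrt(1103))/((20*((1/23)*86)**2)) = (21*I*sqrt(1103))/((20*(86/23)**2)) = (21*I*sqrt(1103))/((20*(7396/529))) = (21*I*sqrt(1103))/(147920/529) = (21*I*sqrt(1103))*(529/147920) = 11109*I*sqrt(1103)/147920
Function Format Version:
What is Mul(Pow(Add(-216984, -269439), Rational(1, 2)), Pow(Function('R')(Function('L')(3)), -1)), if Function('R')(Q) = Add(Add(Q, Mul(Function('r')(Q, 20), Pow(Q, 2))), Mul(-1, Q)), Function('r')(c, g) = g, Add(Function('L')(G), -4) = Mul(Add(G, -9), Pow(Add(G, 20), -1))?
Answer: Mul(Rational(11109, 147920), I, Pow(1103, Rational(1, 2))) ≈ Mul(2.4942, I)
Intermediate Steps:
Function('L')(G) = Add(4, Mul(Pow(Add(20, G), -1), Add(-9, G))) (Function('L')(G) = Add(4, Mul(Add(G, -9), Pow(Add(G, 20), -1))) = Add(4, Mul(Add(-9, G), Pow(Add(20, G), -1))) = Add(4, Mul(Pow(Add(20, G), -1), Add(-9, G))))
Function('R')(Q) = Mul(20, Pow(Q, 2)) (Function('R')(Q) = Add(Add(Q, Mul(20, Pow(Q, 2))), Mul(-1, Q)) = Mul(20, Pow(Q, 2)))
Mul(Pow(Add(-216984, -269439), Rational(1, 2)), Pow(Function('R')(Function('L')(3)), -1)) = Mul(Pow(Add(-216984, -269439), Rational(1, 2)), Pow(Mul(20, Pow(Mul(Pow(Add(20, 3), -1), Add(71, Mul(5, 3))), 2)), -1)) = Mul(Pow(-486423, Rational(1, 2)), Pow(Mul(20, Pow(Mul(Pow(23, -1), Add(71, 15)), 2)), -1)) = Mul(Mul(21, I, Pow(1103, Rational(1, 2))), Pow(Mul(20, Pow(Mul(Rational(1, 23), 86), 2)), -1)) = Mul(Mul(21, I, Pow(1103, Rational(1, 2))), Pow(Mul(20, Pow(Rational(86, 23), 2)), -1)) = Mul(Mul(21, I, Pow(1103, Rational(1, 2))), Pow(Mul(20, Rational(7396, 529)), -1)) = Mul(Mul(21, I, Pow(1103, Rational(1, 2))), Pow(Rational(147920, 529), -1)) = Mul(Mul(21, I, Pow(1103, Rational(1, 2))), Rational(529, 147920)) = Mul(Rational(11109, 147920), I, Pow(1103, Rational(1, 2)))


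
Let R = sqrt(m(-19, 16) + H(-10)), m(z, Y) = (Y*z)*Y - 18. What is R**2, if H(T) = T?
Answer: -4892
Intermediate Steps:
m(z, Y) = -18 + z*Y**2 (m(z, Y) = z*Y**2 - 18 = -18 + z*Y**2)
R = 2*I*sqrt(1223) (R = sqrt((-18 - 19*16**2) - 10) = sqrt((-18 - 19*256) - 10) = sqrt((-18 - 4864) - 10) = sqrt(-4882 - 10) = sqrt(-4892) = 2*I*sqrt(1223) ≈ 69.943*I)
R**2 = (2*I*sqrt(1223))**2 = -4892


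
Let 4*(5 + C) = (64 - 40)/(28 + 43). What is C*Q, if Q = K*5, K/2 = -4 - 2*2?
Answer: 27920/71 ≈ 393.24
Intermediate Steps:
K = -16 (K = 2*(-4 - 2*2) = 2*(-4 - 4) = 2*(-8) = -16)
C = -349/71 (C = -5 + ((64 - 40)/(28 + 43))/4 = -5 + (24/71)/4 = -5 + (24*(1/71))/4 = -5 + (¼)*(24/71) = -5 + 6/71 = -349/71 ≈ -4.9155)
Q = -80 (Q = -16*5 = -80)
C*Q = -349/71*(-80) = 27920/71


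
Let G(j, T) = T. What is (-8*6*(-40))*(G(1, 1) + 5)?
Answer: 11520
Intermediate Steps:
(-8*6*(-40))*(G(1, 1) + 5) = (-8*6*(-40))*(1 + 5) = -48*(-40)*6 = 1920*6 = 11520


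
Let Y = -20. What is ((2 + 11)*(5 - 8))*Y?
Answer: 780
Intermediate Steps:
((2 + 11)*(5 - 8))*Y = ((2 + 11)*(5 - 8))*(-20) = (13*(-3))*(-20) = -39*(-20) = 780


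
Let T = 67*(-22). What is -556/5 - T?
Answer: 6814/5 ≈ 1362.8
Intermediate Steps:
T = -1474
-556/5 - T = -556/5 - 1*(-1474) = (1/5)*(-556) + 1474 = -556/5 + 1474 = 6814/5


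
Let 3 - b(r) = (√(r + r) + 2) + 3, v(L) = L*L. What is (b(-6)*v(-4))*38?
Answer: -1216 - 1216*I*√3 ≈ -1216.0 - 2106.2*I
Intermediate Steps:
v(L) = L²
b(r) = -2 - √2*√r (b(r) = 3 - ((√(r + r) + 2) + 3) = 3 - ((√(2*r) + 2) + 3) = 3 - ((√2*√r + 2) + 3) = 3 - ((2 + √2*√r) + 3) = 3 - (5 + √2*√r) = 3 + (-5 - √2*√r) = -2 - √2*√r)
(b(-6)*v(-4))*38 = ((-2 - √2*√(-6))*(-4)²)*38 = ((-2 - √2*I*√6)*16)*38 = ((-2 - 2*I*√3)*16)*38 = (-32 - 32*I*√3)*38 = -1216 - 1216*I*√3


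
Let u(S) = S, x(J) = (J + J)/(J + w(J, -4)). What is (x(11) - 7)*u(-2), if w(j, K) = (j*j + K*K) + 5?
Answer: 2098/153 ≈ 13.712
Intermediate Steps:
w(j, K) = 5 + K² + j² (w(j, K) = (j² + K²) + 5 = (K² + j²) + 5 = 5 + K² + j²)
x(J) = 2*J/(21 + J + J²) (x(J) = (J + J)/(J + (5 + (-4)² + J²)) = (2*J)/(J + (5 + 16 + J²)) = (2*J)/(J + (21 + J²)) = (2*J)/(21 + J + J²) = 2*J/(21 + J + J²))
(x(11) - 7)*u(-2) = (2*11/(21 + 11 + 11²) - 7)*(-2) = (2*11/(21 + 11 + 121) - 7)*(-2) = (2*11/153 - 7)*(-2) = (2*11*(1/153) - 7)*(-2) = (22/153 - 7)*(-2) = -1049/153*(-2) = 2098/153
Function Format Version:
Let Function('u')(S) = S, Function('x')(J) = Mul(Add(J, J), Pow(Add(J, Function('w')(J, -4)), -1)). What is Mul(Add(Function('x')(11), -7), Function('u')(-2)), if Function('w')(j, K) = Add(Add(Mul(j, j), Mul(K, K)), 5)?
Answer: Rational(2098, 153) ≈ 13.712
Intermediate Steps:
Function('w')(j, K) = Add(5, Pow(K, 2), Pow(j, 2)) (Function('w')(j, K) = Add(Add(Pow(j, 2), Pow(K, 2)), 5) = Add(Add(Pow(K, 2), Pow(j, 2)), 5) = Add(5, Pow(K, 2), Pow(j, 2)))
Function('x')(J) = Mul(2, J, Pow(Add(21, J, Pow(J, 2)), -1)) (Function('x')(J) = Mul(Add(J, J), Pow(Add(J, Add(5, Pow(-4, 2), Pow(J, 2))), -1)) = Mul(Mul(2, J), Pow(Add(J, Add(5, 16, Pow(J, 2))), -1)) = Mul(Mul(2, J), Pow(Add(J, Add(21, Pow(J, 2))), -1)) = Mul(Mul(2, J), Pow(Add(21, J, Pow(J, 2)), -1)) = Mul(2, J, Pow(Add(21, J, Pow(J, 2)), -1)))
Mul(Add(Function('x')(11), -7), Function('u')(-2)) = Mul(Add(Mul(2, 11, Pow(Add(21, 11, Pow(11, 2)), -1)), -7), -2) = Mul(Add(Mul(2, 11, Pow(Add(21, 11, 121), -1)), -7), -2) = Mul(Add(Mul(2, 11, Pow(153, -1)), -7), -2) = Mul(Add(Mul(2, 11, Rational(1, 153)), -7), -2) = Mul(Add(Rational(22, 153), -7), -2) = Mul(Rational(-1049, 153), -2) = Rational(2098, 153)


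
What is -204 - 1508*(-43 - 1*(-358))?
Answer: -475224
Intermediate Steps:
-204 - 1508*(-43 - 1*(-358)) = -204 - 1508*(-43 + 358) = -204 - 1508*315 = -204 - 475020 = -475224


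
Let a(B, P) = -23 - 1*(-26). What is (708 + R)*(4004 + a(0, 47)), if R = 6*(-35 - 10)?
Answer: 1755066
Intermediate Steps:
R = -270 (R = 6*(-45) = -270)
a(B, P) = 3 (a(B, P) = -23 + 26 = 3)
(708 + R)*(4004 + a(0, 47)) = (708 - 270)*(4004 + 3) = 438*4007 = 1755066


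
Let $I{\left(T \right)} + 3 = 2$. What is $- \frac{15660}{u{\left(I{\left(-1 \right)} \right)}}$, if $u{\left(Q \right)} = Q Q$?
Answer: $-15660$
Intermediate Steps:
$I{\left(T \right)} = -1$ ($I{\left(T \right)} = -3 + 2 = -1$)
$u{\left(Q \right)} = Q^{2}$
$- \frac{15660}{u{\left(I{\left(-1 \right)} \right)}} = - \frac{15660}{\left(-1\right)^{2}} = - \frac{15660}{1} = \left(-15660\right) 1 = -15660$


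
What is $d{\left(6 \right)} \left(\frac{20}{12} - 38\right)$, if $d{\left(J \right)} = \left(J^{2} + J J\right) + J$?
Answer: $-2834$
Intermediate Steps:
$d{\left(J \right)} = J + 2 J^{2}$ ($d{\left(J \right)} = \left(J^{2} + J^{2}\right) + J = 2 J^{2} + J = J + 2 J^{2}$)
$d{\left(6 \right)} \left(\frac{20}{12} - 38\right) = 6 \left(1 + 2 \cdot 6\right) \left(\frac{20}{12} - 38\right) = 6 \left(1 + 12\right) \left(20 \cdot \frac{1}{12} - 38\right) = 6 \cdot 13 \left(\frac{5}{3} - 38\right) = 78 \left(- \frac{109}{3}\right) = -2834$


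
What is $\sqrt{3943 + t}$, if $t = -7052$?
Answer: $i \sqrt{3109} \approx 55.758 i$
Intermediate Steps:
$\sqrt{3943 + t} = \sqrt{3943 - 7052} = \sqrt{-3109} = i \sqrt{3109}$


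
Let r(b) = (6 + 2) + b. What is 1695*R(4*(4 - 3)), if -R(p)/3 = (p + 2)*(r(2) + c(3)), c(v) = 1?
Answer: -335610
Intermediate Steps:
r(b) = 8 + b
R(p) = -66 - 33*p (R(p) = -3*(p + 2)*((8 + 2) + 1) = -3*(2 + p)*(10 + 1) = -3*(2 + p)*11 = -3*(22 + 11*p) = -66 - 33*p)
1695*R(4*(4 - 3)) = 1695*(-66 - 132*(4 - 3)) = 1695*(-66 - 132) = 1695*(-198) = -335610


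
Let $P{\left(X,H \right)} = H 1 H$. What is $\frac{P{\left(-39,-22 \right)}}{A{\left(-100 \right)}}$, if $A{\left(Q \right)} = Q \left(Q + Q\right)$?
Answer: $\frac{121}{5000} \approx 0.0242$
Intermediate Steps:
$P{\left(X,H \right)} = H^{2}$ ($P{\left(X,H \right)} = H H = H^{2}$)
$A{\left(Q \right)} = 2 Q^{2}$ ($A{\left(Q \right)} = Q 2 Q = 2 Q^{2}$)
$\frac{P{\left(-39,-22 \right)}}{A{\left(-100 \right)}} = \frac{\left(-22\right)^{2}}{2 \left(-100\right)^{2}} = \frac{484}{2 \cdot 10000} = \frac{484}{20000} = 484 \cdot \frac{1}{20000} = \frac{121}{5000}$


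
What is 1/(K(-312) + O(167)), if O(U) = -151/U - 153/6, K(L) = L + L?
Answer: -334/217235 ≈ -0.0015375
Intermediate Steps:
K(L) = 2*L
O(U) = -51/2 - 151/U (O(U) = -151/U - 153*1/6 = -151/U - 51/2 = -51/2 - 151/U)
1/(K(-312) + O(167)) = 1/(2*(-312) + (-51/2 - 151/167)) = 1/(-624 + (-51/2 - 151*1/167)) = 1/(-624 + (-51/2 - 151/167)) = 1/(-624 - 8819/334) = 1/(-217235/334) = -334/217235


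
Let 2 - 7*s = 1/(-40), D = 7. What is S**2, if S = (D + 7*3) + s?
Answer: 62742241/78400 ≈ 800.28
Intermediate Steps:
s = 81/280 (s = 2/7 - 1/7/(-40) = 2/7 - 1/7*(-1/40) = 2/7 + 1/280 = 81/280 ≈ 0.28929)
S = 7921/280 (S = (7 + 7*3) + 81/280 = (7 + 21) + 81/280 = 28 + 81/280 = 7921/280 ≈ 28.289)
S**2 = (7921/280)**2 = 62742241/78400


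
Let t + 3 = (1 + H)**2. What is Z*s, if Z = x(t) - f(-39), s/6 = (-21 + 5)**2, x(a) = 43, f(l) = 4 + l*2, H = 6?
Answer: 179712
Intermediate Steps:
t = 46 (t = -3 + (1 + 6)**2 = -3 + 7**2 = -3 + 49 = 46)
f(l) = 4 + 2*l
s = 1536 (s = 6*(-21 + 5)**2 = 6*(-16)**2 = 6*256 = 1536)
Z = 117 (Z = 43 - (4 + 2*(-39)) = 43 - (4 - 78) = 43 - 1*(-74) = 43 + 74 = 117)
Z*s = 117*1536 = 179712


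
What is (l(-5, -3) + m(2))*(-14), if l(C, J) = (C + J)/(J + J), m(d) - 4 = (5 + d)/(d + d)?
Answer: -595/6 ≈ -99.167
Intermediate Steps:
m(d) = 4 + (5 + d)/(2*d) (m(d) = 4 + (5 + d)/(d + d) = 4 + (5 + d)/((2*d)) = 4 + (5 + d)*(1/(2*d)) = 4 + (5 + d)/(2*d))
l(C, J) = (C + J)/(2*J) (l(C, J) = (C + J)/((2*J)) = (C + J)*(1/(2*J)) = (C + J)/(2*J))
(l(-5, -3) + m(2))*(-14) = ((1/2)*(-5 - 3)/(-3) + (1/2)*(5 + 9*2)/2)*(-14) = ((1/2)*(-1/3)*(-8) + (1/2)*(1/2)*(5 + 18))*(-14) = (4/3 + (1/2)*(1/2)*23)*(-14) = (4/3 + 23/4)*(-14) = (85/12)*(-14) = -595/6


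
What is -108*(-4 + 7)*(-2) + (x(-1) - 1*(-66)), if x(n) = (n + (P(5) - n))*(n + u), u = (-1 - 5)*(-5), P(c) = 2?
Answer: 772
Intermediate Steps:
u = 30 (u = -6*(-5) = 30)
x(n) = 60 + 2*n (x(n) = (n + (2 - n))*(n + 30) = 2*(30 + n) = 60 + 2*n)
-108*(-4 + 7)*(-2) + (x(-1) - 1*(-66)) = -108*(-4 + 7)*(-2) + ((60 + 2*(-1)) - 1*(-66)) = -324*(-2) + ((60 - 2) + 66) = -108*(-6) + (58 + 66) = 648 + 124 = 772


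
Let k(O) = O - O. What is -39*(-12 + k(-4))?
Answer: 468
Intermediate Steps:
k(O) = 0
-39*(-12 + k(-4)) = -39*(-12 + 0) = -39*(-12) = 468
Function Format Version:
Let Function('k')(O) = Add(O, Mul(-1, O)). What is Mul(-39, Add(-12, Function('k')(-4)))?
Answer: 468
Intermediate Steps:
Function('k')(O) = 0
Mul(-39, Add(-12, Function('k')(-4))) = Mul(-39, Add(-12, 0)) = Mul(-39, -12) = 468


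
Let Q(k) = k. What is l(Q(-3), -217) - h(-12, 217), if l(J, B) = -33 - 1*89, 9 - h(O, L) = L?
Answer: 86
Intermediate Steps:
h(O, L) = 9 - L
l(J, B) = -122 (l(J, B) = -33 - 89 = -122)
l(Q(-3), -217) - h(-12, 217) = -122 - (9 - 1*217) = -122 - (9 - 217) = -122 - 1*(-208) = -122 + 208 = 86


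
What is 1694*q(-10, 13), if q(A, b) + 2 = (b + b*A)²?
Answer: 23185778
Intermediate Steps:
q(A, b) = -2 + (b + A*b)² (q(A, b) = -2 + (b + b*A)² = -2 + (b + A*b)²)
1694*q(-10, 13) = 1694*(-2 + 13²*(1 - 10)²) = 1694*(-2 + 169*(-9)²) = 1694*(-2 + 169*81) = 1694*(-2 + 13689) = 1694*13687 = 23185778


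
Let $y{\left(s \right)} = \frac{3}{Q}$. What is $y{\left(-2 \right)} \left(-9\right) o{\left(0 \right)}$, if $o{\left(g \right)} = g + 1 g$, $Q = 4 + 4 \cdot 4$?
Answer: $0$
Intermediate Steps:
$Q = 20$ ($Q = 4 + 16 = 20$)
$o{\left(g \right)} = 2 g$ ($o{\left(g \right)} = g + g = 2 g$)
$y{\left(s \right)} = \frac{3}{20}$
$y{\left(-2 \right)} \left(-9\right) o{\left(0 \right)} = \frac{3}{20} \left(-9\right) 2 \cdot 0 = \left(- \frac{27}{20}\right) 0 = 0$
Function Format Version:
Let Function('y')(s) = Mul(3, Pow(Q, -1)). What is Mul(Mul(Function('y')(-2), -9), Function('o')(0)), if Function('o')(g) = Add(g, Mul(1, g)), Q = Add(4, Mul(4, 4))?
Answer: 0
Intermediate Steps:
Q = 20 (Q = Add(4, 16) = 20)
Function('o')(g) = Mul(2, g) (Function('o')(g) = Add(g, g) = Mul(2, g))
Function('y')(s) = Rational(3, 20) (Function('y')(s) = Mul(3, Pow(20, -1)) = Mul(3, Rational(1, 20)) = Rational(3, 20))
Mul(Mul(Function('y')(-2), -9), Function('o')(0)) = Mul(Mul(Rational(3, 20), -9), Mul(2, 0)) = Mul(Rational(-27, 20), 0) = 0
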